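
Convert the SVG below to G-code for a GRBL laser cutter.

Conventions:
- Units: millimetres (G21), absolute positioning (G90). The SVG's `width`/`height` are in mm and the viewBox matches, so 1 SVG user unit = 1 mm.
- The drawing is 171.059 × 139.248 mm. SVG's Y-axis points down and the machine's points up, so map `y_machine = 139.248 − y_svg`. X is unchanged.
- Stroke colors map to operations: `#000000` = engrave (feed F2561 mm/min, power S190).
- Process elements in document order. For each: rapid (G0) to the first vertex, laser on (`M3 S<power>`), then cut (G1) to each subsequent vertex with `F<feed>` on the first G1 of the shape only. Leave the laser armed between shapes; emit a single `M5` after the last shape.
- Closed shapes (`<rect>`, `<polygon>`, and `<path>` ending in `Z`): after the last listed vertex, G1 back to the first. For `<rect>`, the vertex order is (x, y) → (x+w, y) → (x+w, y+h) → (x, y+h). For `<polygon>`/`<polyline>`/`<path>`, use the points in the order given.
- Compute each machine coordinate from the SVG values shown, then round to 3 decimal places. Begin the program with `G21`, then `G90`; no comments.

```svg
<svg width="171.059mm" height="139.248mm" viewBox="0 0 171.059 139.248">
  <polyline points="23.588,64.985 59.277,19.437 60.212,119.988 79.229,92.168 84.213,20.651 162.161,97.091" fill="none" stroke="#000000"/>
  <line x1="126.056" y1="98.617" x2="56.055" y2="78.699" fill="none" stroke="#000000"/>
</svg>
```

G21
G90
G0 X23.588 Y74.263
M3 S190
G1 X59.277 Y119.811 F2561
G1 X60.212 Y19.260
G1 X79.229 Y47.080
G1 X84.213 Y118.597
G1 X162.161 Y42.157
G0 X126.056 Y40.631
M3 S190
G1 X56.055 Y60.549 F2561
M5

Since the viewBox matches the mm dimensions, user units are millimetres directly. The only transform is the Y-flip y_m = 139.248 − y_svg.

Shape 1 is a open polyline drawn with `<polyline>`. Its stroke #000000 means engrave at S190, F2561. After flipping Y the toolpath is (23.588,74.263) → (59.277,119.811) → (60.212,19.260) → (79.229,47.080) → (84.213,118.597) → (162.161,42.157).

Shape 2 is a line segment drawn with `<line>`. Its stroke #000000 means engrave at S190, F2561. After flipping Y the toolpath is (126.056,40.631) → (56.055,60.549).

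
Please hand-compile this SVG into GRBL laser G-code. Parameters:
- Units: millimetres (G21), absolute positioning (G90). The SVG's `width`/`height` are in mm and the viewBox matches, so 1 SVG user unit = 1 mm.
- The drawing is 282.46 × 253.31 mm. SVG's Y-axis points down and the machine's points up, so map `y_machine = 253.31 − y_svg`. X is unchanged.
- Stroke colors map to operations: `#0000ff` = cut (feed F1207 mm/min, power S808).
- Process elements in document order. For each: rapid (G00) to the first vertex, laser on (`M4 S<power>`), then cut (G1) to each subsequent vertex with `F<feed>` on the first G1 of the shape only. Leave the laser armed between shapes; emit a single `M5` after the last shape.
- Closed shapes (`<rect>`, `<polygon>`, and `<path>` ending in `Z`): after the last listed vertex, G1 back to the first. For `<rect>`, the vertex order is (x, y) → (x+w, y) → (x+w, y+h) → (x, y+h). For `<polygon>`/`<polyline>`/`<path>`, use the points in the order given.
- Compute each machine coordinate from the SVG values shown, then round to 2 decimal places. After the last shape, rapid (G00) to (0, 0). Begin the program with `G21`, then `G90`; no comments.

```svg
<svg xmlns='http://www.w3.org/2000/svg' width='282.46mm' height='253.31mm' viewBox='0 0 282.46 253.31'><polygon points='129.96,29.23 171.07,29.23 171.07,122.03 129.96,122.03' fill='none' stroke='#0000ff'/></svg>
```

viewBox `0 0 282.46 253.31` with mm width/height → 1 unit = 1 mm. Flip: y_m = 253.31 − y_svg.

**Shape 1** — `<polygon>` rectangle, stroke `#0000ff` → cut (S808, F1207). Machine vertices: (129.96,224.08) → (171.07,224.08) → (171.07,131.28) → (129.96,131.28) → (129.96,224.08). Closed: final G1 returns to the first vertex.

G21
G90
G00 X129.96 Y224.08
M4 S808
G1 X171.07 Y224.08 F1207
G1 X171.07 Y131.28
G1 X129.96 Y131.28
G1 X129.96 Y224.08
M5
G00 X0.00 Y0.00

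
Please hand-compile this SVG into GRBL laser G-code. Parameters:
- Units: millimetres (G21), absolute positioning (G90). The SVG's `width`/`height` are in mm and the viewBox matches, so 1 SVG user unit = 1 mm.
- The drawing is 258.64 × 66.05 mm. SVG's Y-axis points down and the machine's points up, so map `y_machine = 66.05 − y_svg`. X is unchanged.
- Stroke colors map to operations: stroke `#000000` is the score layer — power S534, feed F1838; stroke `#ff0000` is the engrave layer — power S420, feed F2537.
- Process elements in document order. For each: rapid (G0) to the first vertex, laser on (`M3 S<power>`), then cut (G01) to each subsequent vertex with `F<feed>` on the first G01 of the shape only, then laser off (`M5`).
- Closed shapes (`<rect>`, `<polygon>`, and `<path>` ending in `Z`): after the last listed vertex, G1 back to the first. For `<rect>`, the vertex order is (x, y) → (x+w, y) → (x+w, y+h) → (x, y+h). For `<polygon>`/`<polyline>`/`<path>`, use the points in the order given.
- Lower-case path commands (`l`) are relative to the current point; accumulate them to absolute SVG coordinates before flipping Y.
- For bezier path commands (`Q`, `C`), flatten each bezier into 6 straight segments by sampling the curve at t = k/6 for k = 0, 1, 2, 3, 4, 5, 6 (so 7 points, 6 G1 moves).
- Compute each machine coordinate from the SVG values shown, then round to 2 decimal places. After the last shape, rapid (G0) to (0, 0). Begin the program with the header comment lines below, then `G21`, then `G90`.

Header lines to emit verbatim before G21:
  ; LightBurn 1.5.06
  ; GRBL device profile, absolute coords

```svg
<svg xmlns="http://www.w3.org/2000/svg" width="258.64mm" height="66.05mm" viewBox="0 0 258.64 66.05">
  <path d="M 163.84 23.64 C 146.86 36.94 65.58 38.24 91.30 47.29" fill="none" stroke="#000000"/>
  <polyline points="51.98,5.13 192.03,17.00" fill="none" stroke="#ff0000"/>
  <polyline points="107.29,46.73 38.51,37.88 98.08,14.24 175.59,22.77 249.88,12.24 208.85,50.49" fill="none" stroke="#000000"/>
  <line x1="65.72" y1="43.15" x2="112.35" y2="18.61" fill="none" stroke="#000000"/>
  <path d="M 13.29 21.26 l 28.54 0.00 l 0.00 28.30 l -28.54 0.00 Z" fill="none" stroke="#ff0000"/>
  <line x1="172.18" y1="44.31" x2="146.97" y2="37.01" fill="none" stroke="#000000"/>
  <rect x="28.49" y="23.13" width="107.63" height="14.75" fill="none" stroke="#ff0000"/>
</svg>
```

; LightBurn 1.5.06
; GRBL device profile, absolute coords
G21
G90
G0 X163.84 Y42.41
M3 S534
G01 X150.78 Y36.67 F1838
G01 X131.77 Y32.38
G01 X111.56 Y28.99
G01 X94.90 Y25.96
G01 X86.56 Y22.73
G01 X91.30 Y18.76
M5
G0 X51.98 Y60.92
M3 S420
G01 X192.03 Y49.05 F2537
M5
G0 X107.29 Y19.32
M3 S534
G01 X38.51 Y28.17 F1838
G01 X98.08 Y51.81
G01 X175.59 Y43.28
G01 X249.88 Y53.81
G01 X208.85 Y15.56
M5
G0 X65.72 Y22.90
M3 S534
G01 X112.35 Y47.44 F1838
M5
G0 X13.29 Y44.79
M3 S420
G01 X41.83 Y44.79 F2537
G01 X41.83 Y16.49
G01 X13.29 Y16.49
G01 X13.29 Y44.79
M5
G0 X172.18 Y21.74
M3 S534
G01 X146.97 Y29.04 F1838
M5
G0 X28.49 Y42.92
M3 S420
G01 X136.12 Y42.92 F2537
G01 X136.12 Y28.17
G01 X28.49 Y28.17
G01 X28.49 Y42.92
M5
G0 X0.00 Y0.00

1 u = 1 mm; y_m = 66.05 − y.

[1] `<path>` cubic bezier, #000000→score S534 F1838: (163.84,42.41) → (150.78,36.67) → (131.77,32.38) → (111.56,28.99) → (94.90,25.96) → (86.56,22.73) → (91.30,18.76)

[2] `<polyline>` line segment, #ff0000→engrave S420 F2537: (51.98,60.92) → (192.03,49.05)

[3] `<polyline>` open polyline, #000000→score S534 F1838: (107.29,19.32) → (38.51,28.17) → (98.08,51.81) → (175.59,43.28) → (249.88,53.81) → (208.85,15.56)

[4] `<line>` line segment, #000000→score S534 F1838: (65.72,22.90) → (112.35,47.44)

[5] `<path>` rectangle, #ff0000→engrave S420 F2537: (13.29,44.79) → (41.83,44.79) → (41.83,16.49) → (13.29,16.49) → (13.29,44.79) (closed)

[6] `<line>` line segment, #000000→score S534 F1838: (172.18,21.74) → (146.97,29.04)

[7] `<rect>` rectangle, #ff0000→engrave S420 F2537: (28.49,42.92) → (136.12,42.92) → (136.12,28.17) → (28.49,28.17) → (28.49,42.92) (closed)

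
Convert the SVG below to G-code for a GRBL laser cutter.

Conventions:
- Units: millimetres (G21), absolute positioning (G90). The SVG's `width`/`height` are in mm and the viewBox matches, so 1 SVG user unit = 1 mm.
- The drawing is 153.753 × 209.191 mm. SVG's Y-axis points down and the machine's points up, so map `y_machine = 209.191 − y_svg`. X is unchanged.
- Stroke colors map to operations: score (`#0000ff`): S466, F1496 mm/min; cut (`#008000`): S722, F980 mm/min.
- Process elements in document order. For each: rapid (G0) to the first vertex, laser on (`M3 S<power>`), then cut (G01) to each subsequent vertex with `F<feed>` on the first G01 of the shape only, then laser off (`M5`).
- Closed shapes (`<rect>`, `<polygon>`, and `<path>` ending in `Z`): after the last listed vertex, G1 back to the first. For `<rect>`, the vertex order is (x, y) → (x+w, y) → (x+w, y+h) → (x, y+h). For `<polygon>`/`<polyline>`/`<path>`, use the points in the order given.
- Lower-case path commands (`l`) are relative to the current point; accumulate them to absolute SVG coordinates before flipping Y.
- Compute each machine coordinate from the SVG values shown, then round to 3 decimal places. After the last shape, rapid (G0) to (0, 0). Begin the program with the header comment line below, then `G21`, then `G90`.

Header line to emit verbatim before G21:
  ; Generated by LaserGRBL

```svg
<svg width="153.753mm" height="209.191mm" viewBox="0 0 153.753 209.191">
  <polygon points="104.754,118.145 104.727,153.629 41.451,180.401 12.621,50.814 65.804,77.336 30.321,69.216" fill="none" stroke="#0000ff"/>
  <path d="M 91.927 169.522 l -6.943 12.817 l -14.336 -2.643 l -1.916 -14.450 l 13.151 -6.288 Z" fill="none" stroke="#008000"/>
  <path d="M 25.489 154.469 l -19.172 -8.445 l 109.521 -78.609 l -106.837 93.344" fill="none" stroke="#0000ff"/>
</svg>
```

; Generated by LaserGRBL
G21
G90
G0 X104.754 Y91.046
M3 S466
G01 X104.727 Y55.562 F1496
G01 X41.451 Y28.790
G01 X12.621 Y158.377
G01 X65.804 Y131.855
G01 X30.321 Y139.975
G01 X104.754 Y91.046
M5
G0 X91.927 Y39.669
M3 S722
G01 X84.984 Y26.852 F980
G01 X70.648 Y29.495
G01 X68.732 Y43.945
G01 X81.883 Y50.233
G01 X91.927 Y39.669
M5
G0 X25.489 Y54.722
M3 S466
G01 X6.317 Y63.167 F1496
G01 X115.838 Y141.776
G01 X9.001 Y48.432
M5
G0 X0.000 Y0.000

Since the viewBox matches the mm dimensions, user units are millimetres directly. The only transform is the Y-flip y_m = 209.191 − y_svg.

Shape 1 is a closed polygon drawn with `<polygon>`. Its stroke #0000ff means score at S466, F1496. After flipping Y the toolpath is (104.754,91.046) → (104.727,55.562) → (41.451,28.790) → (12.621,158.377) → (65.804,131.855) → (30.321,139.975) → (104.754,91.046), returning to the start.

Shape 2 is a regular polygon drawn with `<path>`. Its stroke #008000 means cut at S722, F980. After flipping Y the toolpath is (91.927,39.669) → (84.984,26.852) → (70.648,29.495) → (68.732,43.945) → (81.883,50.233) → (91.927,39.669), returning to the start.

Shape 3 is a open polyline drawn with `<path>`. Its stroke #0000ff means score at S466, F1496. After flipping Y the toolpath is (25.489,54.722) → (6.317,63.167) → (115.838,141.776) → (9.001,48.432).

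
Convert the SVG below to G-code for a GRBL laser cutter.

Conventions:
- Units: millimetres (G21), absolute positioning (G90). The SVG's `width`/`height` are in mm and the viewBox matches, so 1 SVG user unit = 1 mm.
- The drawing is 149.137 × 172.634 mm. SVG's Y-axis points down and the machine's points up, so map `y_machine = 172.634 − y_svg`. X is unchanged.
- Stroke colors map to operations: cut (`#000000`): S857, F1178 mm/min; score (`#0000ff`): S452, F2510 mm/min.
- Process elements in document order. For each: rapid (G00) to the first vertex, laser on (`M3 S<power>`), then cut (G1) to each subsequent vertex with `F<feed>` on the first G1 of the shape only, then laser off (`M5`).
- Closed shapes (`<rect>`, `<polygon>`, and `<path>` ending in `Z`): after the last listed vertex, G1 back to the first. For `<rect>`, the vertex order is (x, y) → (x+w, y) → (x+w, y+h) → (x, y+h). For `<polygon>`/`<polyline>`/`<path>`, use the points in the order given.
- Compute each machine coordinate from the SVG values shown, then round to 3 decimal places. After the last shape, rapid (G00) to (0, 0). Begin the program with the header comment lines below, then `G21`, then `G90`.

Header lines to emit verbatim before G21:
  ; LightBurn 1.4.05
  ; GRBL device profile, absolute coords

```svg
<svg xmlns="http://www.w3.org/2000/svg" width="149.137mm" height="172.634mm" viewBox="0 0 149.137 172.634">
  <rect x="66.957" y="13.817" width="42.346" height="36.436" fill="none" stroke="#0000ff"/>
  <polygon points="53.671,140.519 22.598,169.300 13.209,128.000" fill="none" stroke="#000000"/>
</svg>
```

; LightBurn 1.4.05
; GRBL device profile, absolute coords
G21
G90
G00 X66.957 Y158.817
M3 S452
G1 X109.303 Y158.817 F2510
G1 X109.303 Y122.381
G1 X66.957 Y122.381
G1 X66.957 Y158.817
M5
G00 X53.671 Y32.115
M3 S857
G1 X22.598 Y3.334 F1178
G1 X13.209 Y44.634
G1 X53.671 Y32.115
M5
G00 X0.000 Y0.000

1 u = 1 mm; y_m = 172.634 − y.

[1] `<rect>` rectangle, #0000ff→score S452 F2510: (66.957,158.817) → (109.303,158.817) → (109.303,122.381) → (66.957,122.381) → (66.957,158.817) (closed)

[2] `<polygon>` regular polygon, #000000→cut S857 F1178: (53.671,32.115) → (22.598,3.334) → (13.209,44.634) → (53.671,32.115) (closed)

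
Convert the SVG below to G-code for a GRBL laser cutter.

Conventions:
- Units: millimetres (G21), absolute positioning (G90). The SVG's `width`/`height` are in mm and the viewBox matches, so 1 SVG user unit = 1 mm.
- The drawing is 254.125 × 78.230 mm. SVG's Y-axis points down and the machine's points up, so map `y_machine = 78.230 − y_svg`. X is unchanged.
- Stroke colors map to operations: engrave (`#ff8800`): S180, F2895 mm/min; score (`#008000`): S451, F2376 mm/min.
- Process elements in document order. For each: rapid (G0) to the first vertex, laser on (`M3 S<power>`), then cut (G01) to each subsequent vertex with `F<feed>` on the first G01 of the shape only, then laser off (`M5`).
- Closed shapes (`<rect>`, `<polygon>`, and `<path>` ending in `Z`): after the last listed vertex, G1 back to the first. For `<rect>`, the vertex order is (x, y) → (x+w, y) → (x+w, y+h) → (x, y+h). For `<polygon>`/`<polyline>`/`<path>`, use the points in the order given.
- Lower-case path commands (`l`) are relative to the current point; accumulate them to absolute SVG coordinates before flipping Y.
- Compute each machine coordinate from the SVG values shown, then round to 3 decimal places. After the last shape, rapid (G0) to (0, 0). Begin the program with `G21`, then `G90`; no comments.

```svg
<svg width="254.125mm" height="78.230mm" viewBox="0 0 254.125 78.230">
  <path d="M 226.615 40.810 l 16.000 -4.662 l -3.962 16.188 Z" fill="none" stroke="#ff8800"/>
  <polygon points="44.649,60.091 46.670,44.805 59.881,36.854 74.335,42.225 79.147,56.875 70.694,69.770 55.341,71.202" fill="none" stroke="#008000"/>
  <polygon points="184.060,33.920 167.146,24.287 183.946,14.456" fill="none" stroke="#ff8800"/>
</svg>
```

G21
G90
G0 X226.615 Y37.420
M3 S180
G01 X242.615 Y42.082 F2895
G01 X238.653 Y25.894
G01 X226.615 Y37.420
M5
G0 X44.649 Y18.139
M3 S451
G01 X46.670 Y33.425 F2376
G01 X59.881 Y41.376
G01 X74.335 Y36.005
G01 X79.147 Y21.355
G01 X70.694 Y8.460
G01 X55.341 Y7.028
G01 X44.649 Y18.139
M5
G0 X184.060 Y44.310
M3 S180
G01 X167.146 Y53.943 F2895
G01 X183.946 Y63.774
G01 X184.060 Y44.310
M5
G0 X0.000 Y0.000

1 u = 1 mm; y_m = 78.230 − y.

[1] `<path>` regular polygon, #ff8800→engrave S180 F2895: (226.615,37.420) → (242.615,42.082) → (238.653,25.894) → (226.615,37.420) (closed)

[2] `<polygon>` regular polygon, #008000→score S451 F2376: (44.649,18.139) → (46.670,33.425) → (59.881,41.376) → (74.335,36.005) → (79.147,21.355) → (70.694,8.460) → (55.341,7.028) → (44.649,18.139) (closed)

[3] `<polygon>` regular polygon, #ff8800→engrave S180 F2895: (184.060,44.310) → (167.146,53.943) → (183.946,63.774) → (184.060,44.310) (closed)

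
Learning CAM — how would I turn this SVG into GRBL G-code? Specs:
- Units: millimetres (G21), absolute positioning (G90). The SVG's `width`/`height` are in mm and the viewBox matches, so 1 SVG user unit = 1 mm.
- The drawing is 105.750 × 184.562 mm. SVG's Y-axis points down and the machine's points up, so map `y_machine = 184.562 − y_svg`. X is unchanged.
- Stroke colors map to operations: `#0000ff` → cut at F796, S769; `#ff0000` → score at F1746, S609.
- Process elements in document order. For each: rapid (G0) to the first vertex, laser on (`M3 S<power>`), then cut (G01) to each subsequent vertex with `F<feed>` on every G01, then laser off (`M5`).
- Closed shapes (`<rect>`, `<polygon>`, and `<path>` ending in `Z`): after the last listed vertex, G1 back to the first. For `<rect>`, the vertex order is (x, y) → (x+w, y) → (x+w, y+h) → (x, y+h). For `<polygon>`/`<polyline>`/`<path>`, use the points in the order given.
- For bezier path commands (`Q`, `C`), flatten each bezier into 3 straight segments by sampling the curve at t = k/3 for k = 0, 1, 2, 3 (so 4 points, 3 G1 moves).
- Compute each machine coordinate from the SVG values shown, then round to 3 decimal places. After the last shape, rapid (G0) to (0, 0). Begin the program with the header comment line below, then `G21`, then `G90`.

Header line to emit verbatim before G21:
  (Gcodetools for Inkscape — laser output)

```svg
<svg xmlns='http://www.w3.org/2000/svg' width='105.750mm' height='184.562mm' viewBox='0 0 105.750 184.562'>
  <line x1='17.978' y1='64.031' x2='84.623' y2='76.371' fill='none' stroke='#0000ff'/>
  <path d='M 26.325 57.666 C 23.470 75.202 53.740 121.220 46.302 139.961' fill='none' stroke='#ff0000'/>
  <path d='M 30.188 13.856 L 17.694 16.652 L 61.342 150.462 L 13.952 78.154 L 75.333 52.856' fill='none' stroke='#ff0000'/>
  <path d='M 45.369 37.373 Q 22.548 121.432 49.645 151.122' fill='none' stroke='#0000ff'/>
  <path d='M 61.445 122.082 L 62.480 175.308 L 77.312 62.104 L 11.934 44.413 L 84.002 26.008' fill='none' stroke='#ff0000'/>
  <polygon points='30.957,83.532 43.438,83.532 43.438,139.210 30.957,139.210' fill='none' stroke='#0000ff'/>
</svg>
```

(Gcodetools for Inkscape — laser output)
G21
G90
G0 X17.978 Y120.531
M3 S769
G01 X84.623 Y108.191 F796
M5
G0 X26.325 Y126.896
M3 S609
G01 X31.888 Y101.931 F1746
G01 X43.794 Y70.369 F1746
G01 X46.302 Y44.601 F1746
M5
G0 X30.188 Y170.706
M3 S609
G01 X17.694 Y167.910 F1746
G01 X61.342 Y34.100 F1746
G01 X13.952 Y106.408 F1746
G01 X75.333 Y131.706 F1746
M5
G0 X45.369 Y147.189
M3 S769
G01 X35.701 Y97.191 F796
G01 X37.127 Y59.274 F796
G01 X49.645 Y33.440 F796
M5
G0 X61.445 Y62.480
M3 S609
G01 X62.480 Y9.254 F1746
G01 X77.312 Y122.458 F1746
G01 X11.934 Y140.149 F1746
G01 X84.002 Y158.554 F1746
M5
G0 X30.957 Y101.030
M3 S769
G01 X43.438 Y101.030 F796
G01 X43.438 Y45.352 F796
G01 X30.957 Y45.352 F796
G01 X30.957 Y101.030 F796
M5
G0 X0.000 Y0.000

1 u = 1 mm; y_m = 184.562 − y.

[1] `<line>` line segment, #0000ff→cut S769 F796: (17.978,120.531) → (84.623,108.191)

[2] `<path>` cubic bezier, #ff0000→score S609 F1746: (26.325,126.896) → (31.888,101.931) → (43.794,70.369) → (46.302,44.601)

[3] `<path>` open polyline, #ff0000→score S609 F1746: (30.188,170.706) → (17.694,167.910) → (61.342,34.100) → (13.952,106.408) → (75.333,131.706)

[4] `<path>` quadratic bezier, #0000ff→cut S769 F796: (45.369,147.189) → (35.701,97.191) → (37.127,59.274) → (49.645,33.440)

[5] `<path>` open polyline, #ff0000→score S609 F1746: (61.445,62.480) → (62.480,9.254) → (77.312,122.458) → (11.934,140.149) → (84.002,158.554)

[6] `<polygon>` rectangle, #0000ff→cut S769 F796: (30.957,101.030) → (43.438,101.030) → (43.438,45.352) → (30.957,45.352) → (30.957,101.030) (closed)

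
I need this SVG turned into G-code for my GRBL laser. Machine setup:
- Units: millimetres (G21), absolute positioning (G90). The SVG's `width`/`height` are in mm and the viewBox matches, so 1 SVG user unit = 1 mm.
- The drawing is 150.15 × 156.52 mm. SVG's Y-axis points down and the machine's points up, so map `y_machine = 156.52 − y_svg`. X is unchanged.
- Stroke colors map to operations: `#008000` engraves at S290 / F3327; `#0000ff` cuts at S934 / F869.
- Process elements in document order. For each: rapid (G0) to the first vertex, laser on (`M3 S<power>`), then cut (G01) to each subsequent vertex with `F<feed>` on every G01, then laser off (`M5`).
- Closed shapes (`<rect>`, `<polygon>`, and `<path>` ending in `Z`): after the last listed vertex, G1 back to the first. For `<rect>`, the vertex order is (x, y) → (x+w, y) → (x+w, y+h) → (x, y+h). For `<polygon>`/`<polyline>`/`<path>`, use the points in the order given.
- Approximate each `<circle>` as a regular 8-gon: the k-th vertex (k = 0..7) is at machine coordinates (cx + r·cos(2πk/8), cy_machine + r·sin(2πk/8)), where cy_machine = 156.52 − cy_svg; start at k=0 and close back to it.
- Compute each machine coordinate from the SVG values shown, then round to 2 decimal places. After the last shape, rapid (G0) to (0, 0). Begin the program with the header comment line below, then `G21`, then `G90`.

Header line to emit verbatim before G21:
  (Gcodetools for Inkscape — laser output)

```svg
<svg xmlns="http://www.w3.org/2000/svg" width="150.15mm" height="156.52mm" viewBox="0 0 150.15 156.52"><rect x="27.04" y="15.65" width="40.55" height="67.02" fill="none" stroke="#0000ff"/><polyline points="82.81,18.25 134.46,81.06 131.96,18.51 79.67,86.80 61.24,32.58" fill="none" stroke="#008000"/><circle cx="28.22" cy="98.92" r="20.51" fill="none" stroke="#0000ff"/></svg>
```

viewBox `0 0 150.15 156.52` with mm width/height → 1 unit = 1 mm. Flip: y_m = 156.52 − y_svg.

**Shape 1** — `<rect>` rectangle, stroke `#0000ff` → cut (S934, F869). Machine vertices: (27.04,140.87) → (67.59,140.87) → (67.59,73.85) → (27.04,73.85) → (27.04,140.87). Closed: final G1 returns to the first vertex.

**Shape 2** — `<polyline>` open polyline, stroke `#008000` → engrave (S290, F3327). Machine vertices: (82.81,138.27) → (134.46,75.46) → (131.96,138.01) → (79.67,69.72) → (61.24,123.94). Open path.

**Shape 3** — `<circle>` circle, stroke `#0000ff` → cut (S934, F869). Machine vertices: (48.73,57.60) → (42.72,72.10) → (28.22,78.11) → (13.72,72.10) → (7.71,57.60) → (13.72,43.10) → (28.22,37.09) → (42.72,43.10) → (48.73,57.60). Closed: final G1 returns to the first vertex.

(Gcodetools for Inkscape — laser output)
G21
G90
G0 X27.04 Y140.87
M3 S934
G01 X67.59 Y140.87 F869
G01 X67.59 Y73.85 F869
G01 X27.04 Y73.85 F869
G01 X27.04 Y140.87 F869
M5
G0 X82.81 Y138.27
M3 S290
G01 X134.46 Y75.46 F3327
G01 X131.96 Y138.01 F3327
G01 X79.67 Y69.72 F3327
G01 X61.24 Y123.94 F3327
M5
G0 X48.73 Y57.60
M3 S934
G01 X42.72 Y72.10 F869
G01 X28.22 Y78.11 F869
G01 X13.72 Y72.10 F869
G01 X7.71 Y57.60 F869
G01 X13.72 Y43.10 F869
G01 X28.22 Y37.09 F869
G01 X42.72 Y43.10 F869
G01 X48.73 Y57.60 F869
M5
G0 X0.00 Y0.00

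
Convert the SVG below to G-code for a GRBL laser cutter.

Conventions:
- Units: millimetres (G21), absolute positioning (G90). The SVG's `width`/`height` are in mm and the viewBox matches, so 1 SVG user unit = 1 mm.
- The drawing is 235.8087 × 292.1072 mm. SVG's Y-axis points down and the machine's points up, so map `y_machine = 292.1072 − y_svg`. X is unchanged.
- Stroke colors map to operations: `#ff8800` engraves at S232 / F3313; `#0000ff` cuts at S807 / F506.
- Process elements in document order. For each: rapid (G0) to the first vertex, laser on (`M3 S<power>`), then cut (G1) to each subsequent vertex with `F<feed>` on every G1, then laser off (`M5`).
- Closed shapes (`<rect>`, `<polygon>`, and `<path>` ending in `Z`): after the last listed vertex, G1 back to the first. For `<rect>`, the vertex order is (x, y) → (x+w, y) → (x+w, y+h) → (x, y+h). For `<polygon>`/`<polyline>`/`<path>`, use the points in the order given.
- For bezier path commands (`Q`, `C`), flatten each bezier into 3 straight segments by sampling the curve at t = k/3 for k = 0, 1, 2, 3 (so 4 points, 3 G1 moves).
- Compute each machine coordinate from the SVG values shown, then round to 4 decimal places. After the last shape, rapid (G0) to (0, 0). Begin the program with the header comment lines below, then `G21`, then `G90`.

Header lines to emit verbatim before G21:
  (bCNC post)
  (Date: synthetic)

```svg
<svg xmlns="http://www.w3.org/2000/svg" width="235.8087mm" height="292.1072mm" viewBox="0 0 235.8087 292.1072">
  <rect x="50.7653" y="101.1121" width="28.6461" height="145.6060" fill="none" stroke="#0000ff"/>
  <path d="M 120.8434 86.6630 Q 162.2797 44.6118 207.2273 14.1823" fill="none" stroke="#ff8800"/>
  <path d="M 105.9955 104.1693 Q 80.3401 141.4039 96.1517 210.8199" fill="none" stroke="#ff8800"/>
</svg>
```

(bCNC post)
(Date: synthetic)
G21
G90
G0 X50.7653 Y190.9951
M3 S807
G1 X79.4114 Y190.9951 F506
G1 X79.4114 Y45.3891 F506
G1 X50.7653 Y45.3891 F506
G1 X50.7653 Y190.9951 F506
M5
G0 X120.8434 Y205.4442
M3 S232
G1 X148.8577 Y232.1870 F3313
G1 X177.6524 Y256.3473 F3313
G1 X207.2273 Y277.9249 F3313
M5
G0 X105.9955 Y187.9379
M3 S232
G1 X93.4993 Y159.5391 F3313
G1 X90.2181 Y123.9889 F3313
G1 X96.1517 Y81.2873 F3313
M5
G0 X0.0000 Y0.0000

viewBox `0 0 235.8087 292.1072` with mm width/height → 1 unit = 1 mm. Flip: y_m = 292.1072 − y_svg.

**Shape 1** — `<rect>` rectangle, stroke `#0000ff` → cut (S807, F506). Machine vertices: (50.7653,190.9951) → (79.4114,190.9951) → (79.4114,45.3891) → (50.7653,45.3891) → (50.7653,190.9951). Closed: final G1 returns to the first vertex.

**Shape 2** — `<path>` quadratic bezier, stroke `#ff8800` → engrave (S232, F3313). Control points (SVG): P0=(120.8434,86.6630), P1=(162.2797,44.6118), P2=(207.2273,14.1823); sampled at t=k/3. Machine vertices: (120.8434,205.4442) → (148.8577,232.1870) → (177.6524,256.3473) → (207.2273,277.9249). Open path.

**Shape 3** — `<path>` quadratic bezier, stroke `#ff8800` → engrave (S232, F3313). Control points (SVG): P0=(105.9955,104.1693), P1=(80.3401,141.4039), P2=(96.1517,210.8199); sampled at t=k/3. Machine vertices: (105.9955,187.9379) → (93.4993,159.5391) → (90.2181,123.9889) → (96.1517,81.2873). Open path.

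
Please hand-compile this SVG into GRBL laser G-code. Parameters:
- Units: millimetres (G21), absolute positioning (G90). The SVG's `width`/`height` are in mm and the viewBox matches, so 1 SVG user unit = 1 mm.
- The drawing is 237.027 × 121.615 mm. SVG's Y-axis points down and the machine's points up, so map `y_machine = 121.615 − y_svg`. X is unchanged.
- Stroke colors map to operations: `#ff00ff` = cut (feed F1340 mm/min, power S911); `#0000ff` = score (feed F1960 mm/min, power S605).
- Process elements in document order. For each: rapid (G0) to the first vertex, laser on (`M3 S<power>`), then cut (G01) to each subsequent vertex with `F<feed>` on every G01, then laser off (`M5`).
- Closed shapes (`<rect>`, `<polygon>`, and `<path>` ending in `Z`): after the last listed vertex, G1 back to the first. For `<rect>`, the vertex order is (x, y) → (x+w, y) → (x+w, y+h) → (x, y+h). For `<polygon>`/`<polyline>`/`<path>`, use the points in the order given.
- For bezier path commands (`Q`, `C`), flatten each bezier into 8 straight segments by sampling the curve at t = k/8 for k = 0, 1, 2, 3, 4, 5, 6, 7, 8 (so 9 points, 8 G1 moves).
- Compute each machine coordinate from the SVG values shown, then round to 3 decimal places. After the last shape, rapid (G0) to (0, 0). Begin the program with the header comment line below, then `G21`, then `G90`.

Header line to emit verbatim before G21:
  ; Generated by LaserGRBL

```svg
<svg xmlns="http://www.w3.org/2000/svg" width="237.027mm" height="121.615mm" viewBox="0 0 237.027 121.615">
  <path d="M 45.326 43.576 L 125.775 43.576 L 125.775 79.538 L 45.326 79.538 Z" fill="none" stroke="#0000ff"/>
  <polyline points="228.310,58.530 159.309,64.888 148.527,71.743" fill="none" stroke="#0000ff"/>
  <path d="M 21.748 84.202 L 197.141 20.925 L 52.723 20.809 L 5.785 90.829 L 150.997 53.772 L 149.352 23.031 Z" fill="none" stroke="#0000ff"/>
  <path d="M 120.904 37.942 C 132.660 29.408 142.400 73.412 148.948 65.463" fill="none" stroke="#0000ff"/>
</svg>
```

; Generated by LaserGRBL
G21
G90
G0 X45.326 Y78.039
M3 S605
G01 X125.775 Y78.039 F1960
G01 X125.775 Y42.077 F1960
G01 X45.326 Y42.077 F1960
G01 X45.326 Y78.039 F1960
M5
G0 X228.310 Y63.085
M3 S605
G01 X159.309 Y56.727 F1960
G01 X148.527 Y49.872 F1960
M5
G0 X21.748 Y37.413
M3 S605
G01 X197.141 Y100.690 F1960
G01 X52.723 Y100.806 F1960
G01 X5.785 Y30.786 F1960
G01 X150.997 Y67.843 F1960
G01 X149.352 Y98.584 F1960
G01 X21.748 Y37.413 F1960
M5
G0 X120.904 Y83.673
M3 S605
G01 X125.216 Y84.615 F1960
G01 X129.325 Y81.855 F1960
G01 X133.217 Y76.620 F1960
G01 X136.879 Y70.132 F1960
G01 X140.297 Y63.617 F1960
G01 X143.457 Y58.299 F1960
G01 X146.345 Y55.402 F1960
G01 X148.948 Y56.152 F1960
M5
G0 X0.000 Y0.000

Since the viewBox matches the mm dimensions, user units are millimetres directly. The only transform is the Y-flip y_m = 121.615 − y_svg.

Shape 1 is a rectangle drawn with `<path>`. Its stroke #0000ff means score at S605, F1960. After flipping Y the toolpath is (45.326,78.039) → (125.775,78.039) → (125.775,42.077) → (45.326,42.077) → (45.326,78.039), returning to the start.

Shape 2 is a open polyline drawn with `<polyline>`. Its stroke #0000ff means score at S605, F1960. After flipping Y the toolpath is (228.310,63.085) → (159.309,56.727) → (148.527,49.872).

Shape 3 is a closed polygon drawn with `<path>`. Its stroke #0000ff means score at S605, F1960. After flipping Y the toolpath is (21.748,37.413) → (197.141,100.690) → (52.723,100.806) → (5.785,30.786) → (150.997,67.843) → (149.352,98.584) → (21.748,37.413), returning to the start.

Shape 4 is a cubic bezier drawn with `<path>`. Its stroke #0000ff means score at S605, F1960. After flipping Y the toolpath is (120.904,83.673) → (125.216,84.615) → (129.325,81.855) → (133.217,76.620) → (136.879,70.132) → (140.297,63.617) → (143.457,58.299) → (146.345,55.402) → (148.948,56.152).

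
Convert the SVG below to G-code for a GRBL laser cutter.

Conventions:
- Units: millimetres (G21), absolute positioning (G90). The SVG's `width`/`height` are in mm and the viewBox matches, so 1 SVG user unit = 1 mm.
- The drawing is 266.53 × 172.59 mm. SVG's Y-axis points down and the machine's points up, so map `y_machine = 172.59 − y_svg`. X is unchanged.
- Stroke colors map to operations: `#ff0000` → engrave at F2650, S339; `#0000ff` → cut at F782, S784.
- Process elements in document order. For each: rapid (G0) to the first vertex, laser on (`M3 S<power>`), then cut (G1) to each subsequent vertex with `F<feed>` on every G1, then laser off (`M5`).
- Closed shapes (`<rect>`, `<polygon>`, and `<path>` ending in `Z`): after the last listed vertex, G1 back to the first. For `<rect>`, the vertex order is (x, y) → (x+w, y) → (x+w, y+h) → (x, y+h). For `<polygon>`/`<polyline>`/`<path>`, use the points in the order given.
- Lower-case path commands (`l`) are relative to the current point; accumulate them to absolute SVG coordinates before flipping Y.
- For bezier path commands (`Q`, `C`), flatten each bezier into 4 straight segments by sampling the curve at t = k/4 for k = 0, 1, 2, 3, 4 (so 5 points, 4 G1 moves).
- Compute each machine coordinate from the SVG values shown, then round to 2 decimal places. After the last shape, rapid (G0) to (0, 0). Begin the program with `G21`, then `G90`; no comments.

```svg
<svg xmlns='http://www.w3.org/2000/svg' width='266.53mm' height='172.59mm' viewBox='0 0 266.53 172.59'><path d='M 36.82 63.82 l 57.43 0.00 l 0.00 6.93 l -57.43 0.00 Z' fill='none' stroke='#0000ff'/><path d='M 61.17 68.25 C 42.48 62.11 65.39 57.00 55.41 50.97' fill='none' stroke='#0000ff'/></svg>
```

G21
G90
G0 X36.82 Y108.77
M3 S784
G1 X94.25 Y108.77 F782
G1 X94.25 Y101.84 F782
G1 X36.82 Y101.84 F782
G1 X36.82 Y108.77 F782
M5
G0 X61.17 Y104.34
M3 S784
G1 X53.79 Y108.78 F782
G1 X55.02 Y113.02 F782
G1 X57.89 Y117.24 F782
G1 X55.41 Y121.62 F782
M5
G0 X0.00 Y0.00

Since the viewBox matches the mm dimensions, user units are millimetres directly. The only transform is the Y-flip y_m = 172.59 − y_svg.

Shape 1 is a rectangle drawn with `<path>`. Its stroke #0000ff means cut at S784, F782. After flipping Y the toolpath is (36.82,108.77) → (94.25,108.77) → (94.25,101.84) → (36.82,101.84) → (36.82,108.77), returning to the start.

Shape 2 is a cubic bezier drawn with `<path>`. Its stroke #0000ff means cut at S784, F782. After flipping Y the toolpath is (61.17,104.34) → (53.79,108.78) → (55.02,113.02) → (57.89,117.24) → (55.41,121.62).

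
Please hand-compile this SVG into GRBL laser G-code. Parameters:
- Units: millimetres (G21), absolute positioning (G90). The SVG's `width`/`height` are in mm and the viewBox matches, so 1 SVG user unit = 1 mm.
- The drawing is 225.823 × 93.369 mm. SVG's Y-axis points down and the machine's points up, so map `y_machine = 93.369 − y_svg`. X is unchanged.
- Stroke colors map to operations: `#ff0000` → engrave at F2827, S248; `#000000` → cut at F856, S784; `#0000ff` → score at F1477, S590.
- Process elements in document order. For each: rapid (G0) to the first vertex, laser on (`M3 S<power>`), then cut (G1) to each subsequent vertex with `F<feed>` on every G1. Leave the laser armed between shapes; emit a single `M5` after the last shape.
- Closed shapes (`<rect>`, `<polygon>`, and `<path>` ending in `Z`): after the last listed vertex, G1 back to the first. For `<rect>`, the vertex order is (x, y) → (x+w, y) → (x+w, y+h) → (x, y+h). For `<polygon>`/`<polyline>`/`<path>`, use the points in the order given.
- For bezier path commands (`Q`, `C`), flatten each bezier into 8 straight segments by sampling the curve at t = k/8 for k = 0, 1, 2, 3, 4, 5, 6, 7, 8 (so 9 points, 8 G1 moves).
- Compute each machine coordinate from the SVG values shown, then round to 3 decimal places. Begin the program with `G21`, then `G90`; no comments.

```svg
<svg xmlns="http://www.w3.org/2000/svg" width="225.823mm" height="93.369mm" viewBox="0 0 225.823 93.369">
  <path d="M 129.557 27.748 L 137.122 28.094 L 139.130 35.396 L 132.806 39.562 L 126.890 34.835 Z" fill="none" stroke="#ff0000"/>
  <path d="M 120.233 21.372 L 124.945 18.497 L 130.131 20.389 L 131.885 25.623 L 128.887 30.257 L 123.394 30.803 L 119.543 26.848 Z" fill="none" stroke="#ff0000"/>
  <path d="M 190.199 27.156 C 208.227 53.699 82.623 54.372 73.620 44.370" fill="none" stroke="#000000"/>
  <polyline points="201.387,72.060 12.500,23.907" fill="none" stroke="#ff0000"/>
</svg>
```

G21
G90
G0 X129.557 Y65.621
M3 S248
G1 X137.122 Y65.275 F2827
G1 X139.130 Y57.973 F2827
G1 X132.806 Y53.807 F2827
G1 X126.890 Y58.534 F2827
G1 X129.557 Y65.621 F2827
G0 X120.233 Y71.997
M3 S248
G1 X124.945 Y74.872 F2827
G1 X130.131 Y72.980 F2827
G1 X131.885 Y67.746 F2827
G1 X128.887 Y63.112 F2827
G1 X123.394 Y62.566 F2827
G1 X119.543 Y66.521 F2827
G1 X120.233 Y71.997 F2827
G0 X190.199 Y66.213
M3 S784
G1 X190.735 Y57.442 F856
G1 X180.855 Y50.919 F856
G1 X163.609 Y46.465 F856
G1 X142.046 Y43.902 F856
G1 X119.216 Y43.052 F856
G1 X98.169 Y43.736 F856
G1 X81.954 Y45.778 F856
G1 X73.620 Y48.999 F856
G0 X201.387 Y21.309
M3 S248
G1 X12.500 Y69.462 F2827
M5

viewBox `0 0 225.823 93.369` with mm width/height → 1 unit = 1 mm. Flip: y_m = 93.369 − y_svg.

**Shape 1** — `<path>` regular polygon, stroke `#ff0000` → engrave (S248, F2827). Machine vertices: (129.557,65.621) → (137.122,65.275) → (139.130,57.973) → (132.806,53.807) → (126.890,58.534) → (129.557,65.621). Closed: final G1 returns to the first vertex.

**Shape 2** — `<path>` regular polygon, stroke `#ff0000` → engrave (S248, F2827). Machine vertices: (120.233,71.997) → (124.945,74.872) → (130.131,72.980) → (131.885,67.746) → (128.887,63.112) → (123.394,62.566) → (119.543,66.521) → (120.233,71.997). Closed: final G1 returns to the first vertex.

**Shape 3** — `<path>` cubic bezier, stroke `#000000` → cut (S784, F856). Control points (SVG): P0=(190.199,27.156), P1=(208.227,53.699), P2=(82.623,54.372), P3=(73.620,44.370); sampled at t=k/8. Machine vertices: (190.199,66.213) → (190.735,57.442) → (180.855,50.919) → (163.609,46.465) → (142.046,43.902) → (119.216,43.052) → (98.169,43.736) → (81.954,45.778) → (73.620,48.999). Open path.

**Shape 4** — `<polyline>` line segment, stroke `#ff0000` → engrave (S248, F2827). Machine vertices: (201.387,21.309) → (12.500,69.462). Open path.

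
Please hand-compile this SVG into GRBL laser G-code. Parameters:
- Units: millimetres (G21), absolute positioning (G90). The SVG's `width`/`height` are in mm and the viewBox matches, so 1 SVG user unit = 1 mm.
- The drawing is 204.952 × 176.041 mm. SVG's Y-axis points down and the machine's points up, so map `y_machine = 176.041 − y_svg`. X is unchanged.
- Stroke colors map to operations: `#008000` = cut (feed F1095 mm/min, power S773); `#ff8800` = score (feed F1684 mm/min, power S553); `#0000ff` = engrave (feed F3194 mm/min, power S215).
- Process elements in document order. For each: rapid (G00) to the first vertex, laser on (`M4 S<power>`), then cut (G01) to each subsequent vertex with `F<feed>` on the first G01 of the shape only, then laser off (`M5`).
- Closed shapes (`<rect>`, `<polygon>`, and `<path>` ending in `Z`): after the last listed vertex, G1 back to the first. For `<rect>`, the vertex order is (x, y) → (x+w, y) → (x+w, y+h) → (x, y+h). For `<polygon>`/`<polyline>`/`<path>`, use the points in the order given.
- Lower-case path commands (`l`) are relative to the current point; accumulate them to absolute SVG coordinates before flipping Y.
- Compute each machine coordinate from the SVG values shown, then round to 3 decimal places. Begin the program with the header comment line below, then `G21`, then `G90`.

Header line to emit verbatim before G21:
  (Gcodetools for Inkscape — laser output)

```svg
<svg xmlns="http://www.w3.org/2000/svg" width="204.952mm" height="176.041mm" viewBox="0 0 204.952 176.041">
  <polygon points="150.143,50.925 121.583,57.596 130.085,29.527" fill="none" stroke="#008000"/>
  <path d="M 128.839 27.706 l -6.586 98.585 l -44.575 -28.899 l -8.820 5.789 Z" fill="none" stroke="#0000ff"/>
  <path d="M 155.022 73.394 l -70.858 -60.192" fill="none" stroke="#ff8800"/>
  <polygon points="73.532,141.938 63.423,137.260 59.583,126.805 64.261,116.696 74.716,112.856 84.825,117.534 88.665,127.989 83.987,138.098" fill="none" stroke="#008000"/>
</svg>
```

viewBox `0 0 204.952 176.041` with mm width/height → 1 unit = 1 mm. Flip: y_m = 176.041 − y_svg.

**Shape 1** — `<polygon>` regular polygon, stroke `#008000` → cut (S773, F1095). Machine vertices: (150.143,125.116) → (121.583,118.445) → (130.085,146.514) → (150.143,125.116). Closed: final G1 returns to the first vertex.

**Shape 2** — `<path>` closed polygon, stroke `#0000ff` → engrave (S215, F3194). Machine vertices: (128.839,148.335) → (122.253,49.750) → (77.678,78.649) → (68.858,72.860) → (128.839,148.335). Closed: final G1 returns to the first vertex.

**Shape 3** — `<path>` line segment, stroke `#ff8800` → score (S553, F1684). Machine vertices: (155.022,102.647) → (84.164,162.839). Open path.

**Shape 4** — `<polygon>` regular polygon, stroke `#008000` → cut (S773, F1095). Machine vertices: (73.532,34.103) → (63.423,38.781) → (59.583,49.236) → (64.261,59.345) → (74.716,63.185) → (84.825,58.507) → (88.665,48.052) → (83.987,37.943) → (73.532,34.103). Closed: final G1 returns to the first vertex.

(Gcodetools for Inkscape — laser output)
G21
G90
G00 X150.143 Y125.116
M4 S773
G01 X121.583 Y118.445 F1095
G01 X130.085 Y146.514
G01 X150.143 Y125.116
M5
G00 X128.839 Y148.335
M4 S215
G01 X122.253 Y49.750 F3194
G01 X77.678 Y78.649
G01 X68.858 Y72.860
G01 X128.839 Y148.335
M5
G00 X155.022 Y102.647
M4 S553
G01 X84.164 Y162.839 F1684
M5
G00 X73.532 Y34.103
M4 S773
G01 X63.423 Y38.781 F1095
G01 X59.583 Y49.236
G01 X64.261 Y59.345
G01 X74.716 Y63.185
G01 X84.825 Y58.507
G01 X88.665 Y48.052
G01 X83.987 Y37.943
G01 X73.532 Y34.103
M5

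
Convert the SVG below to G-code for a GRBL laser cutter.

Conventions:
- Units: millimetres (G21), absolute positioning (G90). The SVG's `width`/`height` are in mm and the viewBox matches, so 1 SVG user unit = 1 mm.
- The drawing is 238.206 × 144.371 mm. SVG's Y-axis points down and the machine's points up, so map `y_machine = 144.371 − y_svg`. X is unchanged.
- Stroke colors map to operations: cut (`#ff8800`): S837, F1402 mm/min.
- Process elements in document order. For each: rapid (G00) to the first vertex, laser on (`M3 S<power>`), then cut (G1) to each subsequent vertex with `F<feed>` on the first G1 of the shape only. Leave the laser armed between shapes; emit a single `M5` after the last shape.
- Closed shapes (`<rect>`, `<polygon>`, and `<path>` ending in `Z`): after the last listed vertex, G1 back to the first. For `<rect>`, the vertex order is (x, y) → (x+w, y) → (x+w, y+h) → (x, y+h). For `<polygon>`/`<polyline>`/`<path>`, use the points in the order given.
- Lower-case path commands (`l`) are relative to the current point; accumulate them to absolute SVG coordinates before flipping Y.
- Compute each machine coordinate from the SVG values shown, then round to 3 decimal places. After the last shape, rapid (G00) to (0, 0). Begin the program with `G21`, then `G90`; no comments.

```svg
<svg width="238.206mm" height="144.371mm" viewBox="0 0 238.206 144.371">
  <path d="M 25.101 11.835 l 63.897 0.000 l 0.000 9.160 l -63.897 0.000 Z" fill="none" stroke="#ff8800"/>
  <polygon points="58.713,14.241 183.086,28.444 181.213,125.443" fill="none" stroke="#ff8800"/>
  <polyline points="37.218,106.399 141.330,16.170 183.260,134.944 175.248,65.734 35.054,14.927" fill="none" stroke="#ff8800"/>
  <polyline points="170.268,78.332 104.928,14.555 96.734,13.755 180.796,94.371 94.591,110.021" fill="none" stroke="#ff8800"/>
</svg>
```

G21
G90
G00 X25.101 Y132.536
M3 S837
G1 X88.998 Y132.536 F1402
G1 X88.998 Y123.376
G1 X25.101 Y123.376
G1 X25.101 Y132.536
G00 X58.713 Y130.130
M3 S837
G1 X183.086 Y115.927 F1402
G1 X181.213 Y18.928
G1 X58.713 Y130.130
G00 X37.218 Y37.972
M3 S837
G1 X141.330 Y128.201 F1402
G1 X183.260 Y9.427
G1 X175.248 Y78.637
G1 X35.054 Y129.444
G00 X170.268 Y66.039
M3 S837
G1 X104.928 Y129.816 F1402
G1 X96.734 Y130.616
G1 X180.796 Y50.000
G1 X94.591 Y34.350
M5
G00 X0.000 Y0.000

1 u = 1 mm; y_m = 144.371 − y.

[1] `<path>` rectangle, #ff8800→cut S837 F1402: (25.101,132.536) → (88.998,132.536) → (88.998,123.376) → (25.101,123.376) → (25.101,132.536) (closed)

[2] `<polygon>` closed polygon, #ff8800→cut S837 F1402: (58.713,130.130) → (183.086,115.927) → (181.213,18.928) → (58.713,130.130) (closed)

[3] `<polyline>` open polyline, #ff8800→cut S837 F1402: (37.218,37.972) → (141.330,128.201) → (183.260,9.427) → (175.248,78.637) → (35.054,129.444)

[4] `<polyline>` open polyline, #ff8800→cut S837 F1402: (170.268,66.039) → (104.928,129.816) → (96.734,130.616) → (180.796,50.000) → (94.591,34.350)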